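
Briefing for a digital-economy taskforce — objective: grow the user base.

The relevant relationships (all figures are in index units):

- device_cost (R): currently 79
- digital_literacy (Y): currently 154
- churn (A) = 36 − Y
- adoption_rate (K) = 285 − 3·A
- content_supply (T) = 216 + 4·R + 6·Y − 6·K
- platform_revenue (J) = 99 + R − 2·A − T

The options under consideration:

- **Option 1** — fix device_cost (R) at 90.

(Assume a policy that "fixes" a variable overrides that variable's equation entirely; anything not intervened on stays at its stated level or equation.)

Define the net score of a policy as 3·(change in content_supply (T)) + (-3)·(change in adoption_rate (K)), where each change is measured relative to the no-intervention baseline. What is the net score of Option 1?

132

Baseline:
  R = 79
  Y = 154
  A = 36 − 154 = -118
  K = 285 − 3·(-118) = 639
  T = 216 + 4·79 + 6·154 − 6·639 = -2378
Option 1 (R := 90):
  R = 90
  Y = 154
  A = 36 − 154 = -118
  K = 285 − 3·(-118) = 639
  T = 216 + 4·90 + 6·154 − 6·639 = -2334
ΔT = -2334 − (-2378) = 44; ΔK = 639 − 639 = 0
Score = 3·44 + (-3)·0 = 132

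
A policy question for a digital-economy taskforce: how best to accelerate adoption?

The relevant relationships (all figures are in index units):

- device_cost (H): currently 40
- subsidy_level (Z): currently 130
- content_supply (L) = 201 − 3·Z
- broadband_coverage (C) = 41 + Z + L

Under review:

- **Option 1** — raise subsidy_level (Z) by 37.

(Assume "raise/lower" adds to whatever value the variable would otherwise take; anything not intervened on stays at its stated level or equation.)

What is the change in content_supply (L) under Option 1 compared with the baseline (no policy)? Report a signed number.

Baseline:
  Z = 130
  L = 201 − 3·130 = -189
Option 1 (Z + 37):
  Z = 130 + 37 = 167
  L = 201 − 3·167 = -300
Change in L: -300 − (-189) = -111

-111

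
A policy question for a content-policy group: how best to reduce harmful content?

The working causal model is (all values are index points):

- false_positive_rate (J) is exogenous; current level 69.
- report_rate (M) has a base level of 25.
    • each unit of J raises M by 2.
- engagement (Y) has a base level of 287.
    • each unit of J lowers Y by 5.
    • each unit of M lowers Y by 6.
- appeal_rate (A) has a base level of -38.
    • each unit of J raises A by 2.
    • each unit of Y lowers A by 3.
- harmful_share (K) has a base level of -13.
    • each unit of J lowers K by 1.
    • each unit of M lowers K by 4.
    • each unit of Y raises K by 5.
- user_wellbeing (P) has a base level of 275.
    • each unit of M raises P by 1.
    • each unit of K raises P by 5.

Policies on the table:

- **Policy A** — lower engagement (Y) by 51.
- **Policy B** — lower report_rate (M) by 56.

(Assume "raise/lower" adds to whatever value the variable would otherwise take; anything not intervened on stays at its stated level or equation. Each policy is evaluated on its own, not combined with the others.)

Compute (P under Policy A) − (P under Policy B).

Policy A (Y − 51):
  J = 69
  M = 25 + 2·69 = 163
  Y = 287 − 5·69 − 6·163 (−51 from intervention) = -1087
  K = -13 − 69 − 4·163 + 5·(-1087) = -6169
  P = 275 + 163 + 5·(-6169) = -30407
Policy B (M − 56):
  J = 69
  M = 25 + 2·69 (−56 from intervention) = 107
  Y = 287 − 5·69 − 6·107 = -700
  K = -13 − 69 − 4·107 + 5·(-700) = -4010
  P = 275 + 107 + 5·(-4010) = -19668
P: -30407 − (-19668) = -10739

-10739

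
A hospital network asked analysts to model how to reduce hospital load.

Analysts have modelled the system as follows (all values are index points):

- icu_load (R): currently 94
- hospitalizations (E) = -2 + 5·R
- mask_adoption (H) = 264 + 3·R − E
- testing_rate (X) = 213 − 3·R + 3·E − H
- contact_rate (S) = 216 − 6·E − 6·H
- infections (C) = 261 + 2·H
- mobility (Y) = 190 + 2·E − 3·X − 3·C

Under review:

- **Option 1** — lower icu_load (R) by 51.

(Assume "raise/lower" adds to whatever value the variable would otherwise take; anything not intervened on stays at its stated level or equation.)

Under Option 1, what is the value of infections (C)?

Option 1 (R − 51):
  R = 94 − 51 = 43
  E = -2 + 5·43 = 213
  H = 264 + 3·43 − 213 = 180
  C = 261 + 2·180 = 621

621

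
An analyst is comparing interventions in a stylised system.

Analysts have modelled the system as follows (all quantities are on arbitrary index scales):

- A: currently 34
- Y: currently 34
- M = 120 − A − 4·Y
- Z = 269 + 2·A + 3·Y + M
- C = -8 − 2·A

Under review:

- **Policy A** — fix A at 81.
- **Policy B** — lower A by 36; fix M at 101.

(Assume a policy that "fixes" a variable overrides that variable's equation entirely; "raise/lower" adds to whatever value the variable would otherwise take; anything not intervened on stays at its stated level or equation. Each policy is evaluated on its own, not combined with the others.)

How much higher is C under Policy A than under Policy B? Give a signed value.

-166

Policy A (A := 81):
  A = 81
  C = -8 − 2·81 = -170
Policy B (A − 36, M := 101):
  A = 34 − 36 = -2
  C = -8 − 2·(-2) = -4
C: -170 − (-4) = -166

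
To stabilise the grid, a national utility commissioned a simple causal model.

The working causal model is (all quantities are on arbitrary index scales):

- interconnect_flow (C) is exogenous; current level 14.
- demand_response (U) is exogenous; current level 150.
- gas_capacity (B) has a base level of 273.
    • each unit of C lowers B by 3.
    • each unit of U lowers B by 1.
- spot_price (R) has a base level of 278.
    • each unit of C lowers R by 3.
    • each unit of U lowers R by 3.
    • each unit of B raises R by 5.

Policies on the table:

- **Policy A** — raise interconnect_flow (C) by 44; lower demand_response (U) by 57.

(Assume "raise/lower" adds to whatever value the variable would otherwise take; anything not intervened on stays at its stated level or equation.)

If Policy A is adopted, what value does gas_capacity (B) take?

Policy A (C + 44, U − 57):
  C = 14 + 44 = 58
  U = 150 − 57 = 93
  B = 273 − 3·58 − 93 = 6

6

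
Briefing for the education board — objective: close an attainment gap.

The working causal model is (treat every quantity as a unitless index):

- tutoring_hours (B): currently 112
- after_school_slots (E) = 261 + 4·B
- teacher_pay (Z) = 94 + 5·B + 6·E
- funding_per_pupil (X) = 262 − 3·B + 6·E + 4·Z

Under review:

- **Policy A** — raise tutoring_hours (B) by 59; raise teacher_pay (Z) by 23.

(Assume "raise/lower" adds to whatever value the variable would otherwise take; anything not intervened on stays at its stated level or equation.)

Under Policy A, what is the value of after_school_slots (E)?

Policy A (B + 59, Z + 23):
  B = 112 + 59 = 171
  E = 261 + 4·171 = 945

945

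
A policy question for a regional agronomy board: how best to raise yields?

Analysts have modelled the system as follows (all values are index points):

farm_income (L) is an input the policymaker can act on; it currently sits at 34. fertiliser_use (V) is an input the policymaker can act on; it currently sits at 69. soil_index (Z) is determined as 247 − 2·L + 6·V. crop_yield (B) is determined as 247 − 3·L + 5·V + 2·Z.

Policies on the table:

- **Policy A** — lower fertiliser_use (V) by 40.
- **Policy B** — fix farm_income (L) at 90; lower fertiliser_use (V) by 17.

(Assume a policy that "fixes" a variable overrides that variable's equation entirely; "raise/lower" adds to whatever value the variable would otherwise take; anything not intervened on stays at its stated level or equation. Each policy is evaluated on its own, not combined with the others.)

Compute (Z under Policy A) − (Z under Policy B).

-26

Policy A (V − 40):
  L = 34
  V = 69 − 40 = 29
  Z = 247 − 2·34 + 6·29 = 353
Policy B (L := 90, V − 17):
  L = 90
  V = 69 − 17 = 52
  Z = 247 − 2·90 + 6·52 = 379
Z: 353 − 379 = -26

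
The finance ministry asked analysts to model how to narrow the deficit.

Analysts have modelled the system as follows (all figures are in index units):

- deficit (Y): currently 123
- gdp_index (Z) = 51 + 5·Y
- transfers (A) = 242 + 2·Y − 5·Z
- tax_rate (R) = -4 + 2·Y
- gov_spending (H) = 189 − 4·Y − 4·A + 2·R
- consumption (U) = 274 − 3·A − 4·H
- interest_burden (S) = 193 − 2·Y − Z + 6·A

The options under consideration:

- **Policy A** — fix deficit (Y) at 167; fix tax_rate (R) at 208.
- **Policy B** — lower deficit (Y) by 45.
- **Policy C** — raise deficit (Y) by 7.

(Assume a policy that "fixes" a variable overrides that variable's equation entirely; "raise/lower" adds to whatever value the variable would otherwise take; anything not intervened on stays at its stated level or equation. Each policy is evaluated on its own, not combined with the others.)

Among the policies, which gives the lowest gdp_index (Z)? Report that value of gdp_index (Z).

441

Policy A (Y := 167, R := 208):
  Y = 167
  Z = 51 + 5·167 = 886
Policy B (Y − 45):
  Y = 123 − 45 = 78
  Z = 51 + 5·78 = 441
Policy C (Y + 7):
  Y = 123 + 7 = 130
  Z = 51 + 5·130 = 701
Comparing — Policy A: Z=886, Policy B: Z=441, Policy C: Z=701. Lowest is 441 (Policy B).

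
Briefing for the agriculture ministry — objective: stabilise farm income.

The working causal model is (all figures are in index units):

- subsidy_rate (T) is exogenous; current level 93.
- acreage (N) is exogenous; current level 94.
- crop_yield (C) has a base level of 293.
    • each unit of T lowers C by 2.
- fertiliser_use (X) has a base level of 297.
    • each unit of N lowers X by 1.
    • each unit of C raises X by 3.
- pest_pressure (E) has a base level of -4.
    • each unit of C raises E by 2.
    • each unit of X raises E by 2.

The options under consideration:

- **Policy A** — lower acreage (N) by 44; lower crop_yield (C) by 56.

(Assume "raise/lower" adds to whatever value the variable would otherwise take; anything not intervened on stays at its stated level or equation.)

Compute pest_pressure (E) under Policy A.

898

Policy A (N − 44, C − 56):
  T = 93
  N = 94 − 44 = 50
  C = 293 − 2·93 (−56 from intervention) = 51
  X = 297 − 50 + 3·51 = 400
  E = -4 + 2·51 + 2·400 = 898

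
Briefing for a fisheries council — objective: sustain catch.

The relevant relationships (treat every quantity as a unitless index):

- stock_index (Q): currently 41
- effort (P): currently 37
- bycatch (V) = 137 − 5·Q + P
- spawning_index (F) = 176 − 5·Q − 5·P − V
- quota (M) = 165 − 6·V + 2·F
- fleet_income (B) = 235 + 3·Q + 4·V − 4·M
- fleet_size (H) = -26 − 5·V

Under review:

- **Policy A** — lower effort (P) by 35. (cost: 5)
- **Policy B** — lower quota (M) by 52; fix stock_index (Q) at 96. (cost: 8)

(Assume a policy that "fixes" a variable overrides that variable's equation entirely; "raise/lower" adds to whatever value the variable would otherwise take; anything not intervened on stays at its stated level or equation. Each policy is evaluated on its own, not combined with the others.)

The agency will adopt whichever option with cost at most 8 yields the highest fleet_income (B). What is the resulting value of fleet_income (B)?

Policy A (P − 35):
  Q = 41
  P = 37 − 35 = 2
  V = 137 − 5·41 + 2 = -66
  F = 176 − 5·41 − 5·2 − (-66) = 27
  M = 165 − 6·(-66) + 2·27 = 615
  B = 235 + 3·41 + 4·(-66) − 4·615 = -2366
Policy B (M − 52, Q := 96):
  Q = 96
  P = 37
  V = 137 − 5·96 + 37 = -306
  F = 176 − 5·96 − 5·37 − (-306) = -183
  M = 165 − 6·(-306) + 2·(-183) (−52 from intervention) = 1583
  B = 235 + 3·96 + 4·(-306) − 4·1583 = -7033
Comparing — Policy A: B=-2366, Policy B: B=-7033. Highest is -2366 (Policy A).

-2366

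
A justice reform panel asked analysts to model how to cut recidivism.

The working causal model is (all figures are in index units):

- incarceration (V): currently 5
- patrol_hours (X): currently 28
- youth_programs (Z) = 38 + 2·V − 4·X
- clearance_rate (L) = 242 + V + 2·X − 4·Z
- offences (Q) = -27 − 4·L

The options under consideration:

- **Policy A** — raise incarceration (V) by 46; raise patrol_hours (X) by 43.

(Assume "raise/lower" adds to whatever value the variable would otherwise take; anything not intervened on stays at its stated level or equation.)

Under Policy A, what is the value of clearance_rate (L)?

1011

Policy A (V + 46, X + 43):
  V = 5 + 46 = 51
  X = 28 + 43 = 71
  Z = 38 + 2·51 − 4·71 = -144
  L = 242 + 51 + 2·71 − 4·(-144) = 1011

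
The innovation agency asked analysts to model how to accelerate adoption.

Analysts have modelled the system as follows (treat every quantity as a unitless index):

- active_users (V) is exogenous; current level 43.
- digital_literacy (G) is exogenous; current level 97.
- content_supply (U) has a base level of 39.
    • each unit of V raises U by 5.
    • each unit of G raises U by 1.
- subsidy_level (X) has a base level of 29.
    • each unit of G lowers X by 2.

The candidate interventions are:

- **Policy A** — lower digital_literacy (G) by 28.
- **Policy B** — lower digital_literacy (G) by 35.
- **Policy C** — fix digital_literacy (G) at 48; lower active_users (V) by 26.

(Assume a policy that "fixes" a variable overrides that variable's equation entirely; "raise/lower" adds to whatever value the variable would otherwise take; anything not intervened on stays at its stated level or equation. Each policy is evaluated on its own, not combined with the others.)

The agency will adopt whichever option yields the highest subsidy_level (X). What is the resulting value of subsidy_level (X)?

-67

Policy A (G − 28):
  G = 97 − 28 = 69
  X = 29 − 2·69 = -109
Policy B (G − 35):
  G = 97 − 35 = 62
  X = 29 − 2·62 = -95
Policy C (G := 48, V − 26):
  G = 48
  X = 29 − 2·48 = -67
Comparing — Policy A: X=-109, Policy B: X=-95, Policy C: X=-67. Highest is -67 (Policy C).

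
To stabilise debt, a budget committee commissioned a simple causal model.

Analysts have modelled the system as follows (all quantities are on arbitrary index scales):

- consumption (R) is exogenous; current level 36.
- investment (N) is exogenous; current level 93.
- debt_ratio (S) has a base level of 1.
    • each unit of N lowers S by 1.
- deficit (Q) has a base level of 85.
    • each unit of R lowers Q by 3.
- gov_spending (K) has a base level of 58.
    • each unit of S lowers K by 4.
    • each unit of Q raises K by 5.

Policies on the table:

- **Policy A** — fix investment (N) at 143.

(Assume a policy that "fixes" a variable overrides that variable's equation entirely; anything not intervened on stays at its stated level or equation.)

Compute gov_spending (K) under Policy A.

511

Policy A (N := 143):
  R = 36
  N = 143
  S = 1 − 143 = -142
  Q = 85 − 3·36 = -23
  K = 58 − 4·(-142) + 5·(-23) = 511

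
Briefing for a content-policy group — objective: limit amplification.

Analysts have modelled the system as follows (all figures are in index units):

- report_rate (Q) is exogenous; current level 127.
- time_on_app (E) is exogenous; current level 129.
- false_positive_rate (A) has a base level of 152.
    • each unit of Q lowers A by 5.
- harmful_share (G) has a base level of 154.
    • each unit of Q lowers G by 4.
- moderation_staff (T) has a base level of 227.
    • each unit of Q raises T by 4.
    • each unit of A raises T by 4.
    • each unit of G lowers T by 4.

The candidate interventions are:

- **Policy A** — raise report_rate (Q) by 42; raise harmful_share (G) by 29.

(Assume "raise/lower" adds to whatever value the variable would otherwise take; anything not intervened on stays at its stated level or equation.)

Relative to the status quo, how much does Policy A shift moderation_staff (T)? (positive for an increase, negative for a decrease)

-116

Baseline:
  Q = 127
  A = 152 − 5·127 = -483
  G = 154 − 4·127 = -354
  T = 227 + 4·127 + 4·(-483) − 4·(-354) = 219
Policy A (Q + 42, G + 29):
  Q = 127 + 42 = 169
  A = 152 − 5·169 = -693
  G = 154 − 4·169 (+29 from intervention) = -493
  T = 227 + 4·169 + 4·(-693) − 4·(-493) = 103
Change in T: 103 − 219 = -116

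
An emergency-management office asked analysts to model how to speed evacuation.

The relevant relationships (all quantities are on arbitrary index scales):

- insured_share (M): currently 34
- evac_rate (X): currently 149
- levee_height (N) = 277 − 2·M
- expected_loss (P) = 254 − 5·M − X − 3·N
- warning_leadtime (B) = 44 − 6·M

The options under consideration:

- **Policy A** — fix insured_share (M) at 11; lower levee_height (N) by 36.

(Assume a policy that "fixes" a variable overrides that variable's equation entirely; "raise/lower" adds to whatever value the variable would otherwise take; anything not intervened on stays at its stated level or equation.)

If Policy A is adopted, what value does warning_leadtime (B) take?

-22

Policy A (M := 11, N − 36):
  M = 11
  B = 44 − 6·11 = -22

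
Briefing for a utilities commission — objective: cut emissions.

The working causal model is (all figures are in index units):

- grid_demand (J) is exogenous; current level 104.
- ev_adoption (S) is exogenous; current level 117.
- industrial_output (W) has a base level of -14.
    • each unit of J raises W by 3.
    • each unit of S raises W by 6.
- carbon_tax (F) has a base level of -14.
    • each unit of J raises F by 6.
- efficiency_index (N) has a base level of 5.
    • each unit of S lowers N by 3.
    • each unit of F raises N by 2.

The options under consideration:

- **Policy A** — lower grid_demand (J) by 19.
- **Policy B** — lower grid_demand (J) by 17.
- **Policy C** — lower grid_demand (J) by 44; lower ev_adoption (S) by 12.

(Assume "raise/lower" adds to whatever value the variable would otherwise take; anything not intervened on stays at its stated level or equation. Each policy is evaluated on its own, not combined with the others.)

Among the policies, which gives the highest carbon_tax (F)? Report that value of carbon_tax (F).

508

Policy A (J − 19):
  J = 104 − 19 = 85
  F = -14 + 6·85 = 496
Policy B (J − 17):
  J = 104 − 17 = 87
  F = -14 + 6·87 = 508
Policy C (J − 44, S − 12):
  J = 104 − 44 = 60
  F = -14 + 6·60 = 346
Comparing — Policy A: F=496, Policy B: F=508, Policy C: F=346. Highest is 508 (Policy B).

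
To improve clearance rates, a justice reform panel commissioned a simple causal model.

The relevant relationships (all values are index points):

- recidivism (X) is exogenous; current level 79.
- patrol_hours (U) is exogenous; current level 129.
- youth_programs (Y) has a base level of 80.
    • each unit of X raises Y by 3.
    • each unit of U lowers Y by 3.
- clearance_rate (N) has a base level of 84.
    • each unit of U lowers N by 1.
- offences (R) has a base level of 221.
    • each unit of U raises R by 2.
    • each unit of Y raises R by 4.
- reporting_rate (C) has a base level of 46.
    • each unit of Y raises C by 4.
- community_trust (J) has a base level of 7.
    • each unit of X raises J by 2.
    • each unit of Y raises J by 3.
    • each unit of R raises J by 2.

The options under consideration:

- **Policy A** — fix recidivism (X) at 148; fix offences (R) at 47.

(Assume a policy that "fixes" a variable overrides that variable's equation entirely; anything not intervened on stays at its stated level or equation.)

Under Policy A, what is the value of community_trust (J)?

808

Policy A (X := 148, R := 47):
  X = 148
  U = 129
  Y = 80 + 3·148 − 3·129 = 137
  R = 47
  J = 7 + 2·148 + 3·137 + 2·47 = 808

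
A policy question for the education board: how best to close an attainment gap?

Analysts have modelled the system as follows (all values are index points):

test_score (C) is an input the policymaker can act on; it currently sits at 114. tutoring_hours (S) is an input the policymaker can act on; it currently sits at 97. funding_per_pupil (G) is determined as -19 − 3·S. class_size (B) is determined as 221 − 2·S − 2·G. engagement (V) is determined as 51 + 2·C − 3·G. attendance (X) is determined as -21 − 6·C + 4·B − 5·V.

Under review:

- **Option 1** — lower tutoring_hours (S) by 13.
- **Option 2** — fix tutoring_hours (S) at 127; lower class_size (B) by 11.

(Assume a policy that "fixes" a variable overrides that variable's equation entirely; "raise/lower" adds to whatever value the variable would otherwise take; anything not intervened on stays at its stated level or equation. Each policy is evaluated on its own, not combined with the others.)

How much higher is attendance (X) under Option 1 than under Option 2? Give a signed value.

1291

Option 1 (S − 13):
  C = 114
  S = 97 − 13 = 84
  G = -19 − 3·84 = -271
  B = 221 − 2·84 − 2·(-271) = 595
  V = 51 + 2·114 − 3·(-271) = 1092
  X = -21 − 6·114 + 4·595 − 5·1092 = -3785
Option 2 (S := 127, B − 11):
  C = 114
  S = 127
  G = -19 − 3·127 = -400
  B = 221 − 2·127 − 2·(-400) (−11 from intervention) = 756
  V = 51 + 2·114 − 3·(-400) = 1479
  X = -21 − 6·114 + 4·756 − 5·1479 = -5076
X: -3785 − (-5076) = 1291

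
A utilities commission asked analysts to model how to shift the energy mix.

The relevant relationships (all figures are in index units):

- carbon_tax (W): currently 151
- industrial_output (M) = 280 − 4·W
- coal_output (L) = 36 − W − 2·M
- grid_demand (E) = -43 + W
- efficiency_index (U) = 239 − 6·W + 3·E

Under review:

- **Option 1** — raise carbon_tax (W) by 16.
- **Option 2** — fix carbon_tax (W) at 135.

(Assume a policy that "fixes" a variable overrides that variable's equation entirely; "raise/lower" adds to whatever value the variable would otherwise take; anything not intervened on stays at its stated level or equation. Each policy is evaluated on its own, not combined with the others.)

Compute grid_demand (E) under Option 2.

92

Option 2 (W := 135):
  W = 135
  E = -43 + 135 = 92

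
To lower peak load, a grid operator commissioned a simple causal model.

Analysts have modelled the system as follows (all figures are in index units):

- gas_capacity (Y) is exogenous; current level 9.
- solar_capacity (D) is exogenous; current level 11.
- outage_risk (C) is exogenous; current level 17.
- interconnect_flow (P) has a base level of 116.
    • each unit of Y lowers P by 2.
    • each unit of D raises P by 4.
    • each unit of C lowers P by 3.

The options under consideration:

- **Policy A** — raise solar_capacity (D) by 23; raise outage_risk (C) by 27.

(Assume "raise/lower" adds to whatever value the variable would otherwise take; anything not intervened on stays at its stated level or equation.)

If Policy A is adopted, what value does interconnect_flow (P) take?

102

Policy A (D + 23, C + 27):
  Y = 9
  D = 11 + 23 = 34
  C = 17 + 27 = 44
  P = 116 − 2·9 + 4·34 − 3·44 = 102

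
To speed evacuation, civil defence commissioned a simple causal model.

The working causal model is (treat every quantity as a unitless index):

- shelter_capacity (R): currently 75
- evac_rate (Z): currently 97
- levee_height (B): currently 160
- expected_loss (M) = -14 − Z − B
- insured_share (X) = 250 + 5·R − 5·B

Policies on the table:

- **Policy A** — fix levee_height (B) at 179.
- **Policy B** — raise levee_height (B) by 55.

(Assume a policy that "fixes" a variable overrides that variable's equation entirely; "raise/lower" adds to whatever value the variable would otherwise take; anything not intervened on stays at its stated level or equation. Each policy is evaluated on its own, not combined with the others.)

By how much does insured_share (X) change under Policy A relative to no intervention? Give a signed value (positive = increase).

-95

Baseline:
  R = 75
  B = 160
  X = 250 + 5·75 − 5·160 = -175
Policy A (B := 179):
  R = 75
  B = 179
  X = 250 + 5·75 − 5·179 = -270
Change in X: -270 − (-175) = -95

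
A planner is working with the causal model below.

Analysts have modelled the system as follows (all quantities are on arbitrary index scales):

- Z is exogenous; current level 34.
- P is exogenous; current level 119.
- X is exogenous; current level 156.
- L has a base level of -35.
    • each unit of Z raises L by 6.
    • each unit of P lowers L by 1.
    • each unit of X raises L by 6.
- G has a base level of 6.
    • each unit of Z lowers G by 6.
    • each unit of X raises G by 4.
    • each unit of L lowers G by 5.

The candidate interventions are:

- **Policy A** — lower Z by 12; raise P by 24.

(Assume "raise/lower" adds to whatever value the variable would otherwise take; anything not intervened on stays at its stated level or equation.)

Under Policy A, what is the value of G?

Policy A (Z − 12, P + 24):
  Z = 34 − 12 = 22
  P = 119 + 24 = 143
  X = 156
  L = -35 + 6·22 − 143 + 6·156 = 890
  G = 6 − 6·22 + 4·156 − 5·890 = -3952

-3952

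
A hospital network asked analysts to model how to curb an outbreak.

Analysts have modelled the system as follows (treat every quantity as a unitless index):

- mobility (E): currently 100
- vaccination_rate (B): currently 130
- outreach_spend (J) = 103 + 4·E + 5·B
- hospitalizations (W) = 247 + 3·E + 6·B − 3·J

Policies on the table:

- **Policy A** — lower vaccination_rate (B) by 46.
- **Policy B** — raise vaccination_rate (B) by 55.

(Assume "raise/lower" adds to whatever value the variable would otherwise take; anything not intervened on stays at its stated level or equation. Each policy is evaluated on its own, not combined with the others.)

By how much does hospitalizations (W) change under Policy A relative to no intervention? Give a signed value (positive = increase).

Baseline:
  E = 100
  B = 130
  J = 103 + 4·100 + 5·130 = 1153
  W = 247 + 3·100 + 6·130 − 3·1153 = -2132
Policy A (B − 46):
  E = 100
  B = 130 − 46 = 84
  J = 103 + 4·100 + 5·84 = 923
  W = 247 + 3·100 + 6·84 − 3·923 = -1718
Change in W: -1718 − (-2132) = 414

414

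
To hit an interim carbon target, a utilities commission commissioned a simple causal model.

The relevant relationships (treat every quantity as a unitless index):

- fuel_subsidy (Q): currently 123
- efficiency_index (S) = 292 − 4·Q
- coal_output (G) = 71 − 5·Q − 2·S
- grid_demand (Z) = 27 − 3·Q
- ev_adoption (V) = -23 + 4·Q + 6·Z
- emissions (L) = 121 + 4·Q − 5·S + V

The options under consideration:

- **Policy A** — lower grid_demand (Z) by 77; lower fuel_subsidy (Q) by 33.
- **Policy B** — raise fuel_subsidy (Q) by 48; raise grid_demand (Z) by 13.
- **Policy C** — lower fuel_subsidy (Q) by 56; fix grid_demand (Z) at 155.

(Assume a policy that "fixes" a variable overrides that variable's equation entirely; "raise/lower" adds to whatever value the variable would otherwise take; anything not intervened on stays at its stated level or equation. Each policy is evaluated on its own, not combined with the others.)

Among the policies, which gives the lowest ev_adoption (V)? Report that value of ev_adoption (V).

-2177

Policy A (Z − 77, Q − 33):
  Q = 123 − 33 = 90
  Z = 27 − 3·90 (−77 from intervention) = -320
  V = -23 + 4·90 + 6·(-320) = -1583
Policy B (Q + 48, Z + 13):
  Q = 123 + 48 = 171
  Z = 27 − 3·171 (+13 from intervention) = -473
  V = -23 + 4·171 + 6·(-473) = -2177
Policy C (Q − 56, Z := 155):
  Q = 123 − 56 = 67
  Z = 155
  V = -23 + 4·67 + 6·155 = 1175
Comparing — Policy A: V=-1583, Policy B: V=-2177, Policy C: V=1175. Lowest is -2177 (Policy B).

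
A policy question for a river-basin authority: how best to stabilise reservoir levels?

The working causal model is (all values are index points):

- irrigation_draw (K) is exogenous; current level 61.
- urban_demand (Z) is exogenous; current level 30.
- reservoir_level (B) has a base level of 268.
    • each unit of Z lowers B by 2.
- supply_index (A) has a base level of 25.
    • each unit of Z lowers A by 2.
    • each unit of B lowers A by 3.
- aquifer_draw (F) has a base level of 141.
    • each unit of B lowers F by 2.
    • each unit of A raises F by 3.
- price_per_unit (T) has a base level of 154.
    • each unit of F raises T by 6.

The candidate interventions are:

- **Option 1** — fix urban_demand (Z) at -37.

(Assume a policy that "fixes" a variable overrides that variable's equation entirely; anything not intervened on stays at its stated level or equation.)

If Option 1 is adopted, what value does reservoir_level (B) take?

Option 1 (Z := -37):
  Z = -37
  B = 268 − 2·(-37) = 342

342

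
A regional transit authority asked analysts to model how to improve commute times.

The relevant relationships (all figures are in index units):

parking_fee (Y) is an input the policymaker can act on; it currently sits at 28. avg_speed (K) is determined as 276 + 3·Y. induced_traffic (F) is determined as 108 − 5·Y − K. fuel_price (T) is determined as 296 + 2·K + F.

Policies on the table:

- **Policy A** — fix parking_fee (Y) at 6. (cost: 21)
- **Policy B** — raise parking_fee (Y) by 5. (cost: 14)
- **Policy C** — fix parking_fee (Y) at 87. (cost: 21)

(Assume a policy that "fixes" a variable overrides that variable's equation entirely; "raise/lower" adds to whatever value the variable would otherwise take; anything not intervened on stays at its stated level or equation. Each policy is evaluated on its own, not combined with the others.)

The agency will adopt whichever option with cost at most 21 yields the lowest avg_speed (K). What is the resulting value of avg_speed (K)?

Policy A (Y := 6):
  Y = 6
  K = 276 + 3·6 = 294
Policy B (Y + 5):
  Y = 28 + 5 = 33
  K = 276 + 3·33 = 375
Policy C (Y := 87):
  Y = 87
  K = 276 + 3·87 = 537
Comparing — Policy A: K=294, Policy B: K=375, Policy C: K=537. Lowest is 294 (Policy A).

294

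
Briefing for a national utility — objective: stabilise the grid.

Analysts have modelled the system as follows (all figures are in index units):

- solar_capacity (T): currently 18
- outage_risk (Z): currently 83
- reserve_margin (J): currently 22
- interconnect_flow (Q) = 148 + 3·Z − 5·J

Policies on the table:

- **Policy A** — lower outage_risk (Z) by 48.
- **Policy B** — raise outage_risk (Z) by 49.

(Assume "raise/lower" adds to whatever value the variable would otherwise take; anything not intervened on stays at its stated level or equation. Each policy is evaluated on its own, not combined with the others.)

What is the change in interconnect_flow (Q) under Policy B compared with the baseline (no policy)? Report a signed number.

Baseline:
  Z = 83
  J = 22
  Q = 148 + 3·83 − 5·22 = 287
Policy B (Z + 49):
  Z = 83 + 49 = 132
  J = 22
  Q = 148 + 3·132 − 5·22 = 434
Change in Q: 434 − 287 = 147

147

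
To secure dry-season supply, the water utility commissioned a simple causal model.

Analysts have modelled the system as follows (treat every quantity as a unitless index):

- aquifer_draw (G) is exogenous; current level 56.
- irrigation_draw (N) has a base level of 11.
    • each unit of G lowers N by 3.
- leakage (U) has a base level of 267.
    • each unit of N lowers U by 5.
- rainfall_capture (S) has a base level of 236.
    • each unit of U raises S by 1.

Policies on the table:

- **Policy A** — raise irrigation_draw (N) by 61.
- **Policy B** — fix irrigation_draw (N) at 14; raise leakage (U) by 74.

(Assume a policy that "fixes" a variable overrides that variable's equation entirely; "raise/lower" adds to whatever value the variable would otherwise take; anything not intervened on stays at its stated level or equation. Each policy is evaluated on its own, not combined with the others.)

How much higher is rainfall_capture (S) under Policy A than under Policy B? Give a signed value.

476

Policy A (N + 61):
  G = 56
  N = 11 − 3·56 (+61 from intervention) = -96
  U = 267 − 5·(-96) = 747
  S = 236 + 747 = 983
Policy B (N := 14, U + 74):
  G = 56
  N = 14
  U = 267 − 5·14 (+74 from intervention) = 271
  S = 236 + 271 = 507
S: 983 − 507 = 476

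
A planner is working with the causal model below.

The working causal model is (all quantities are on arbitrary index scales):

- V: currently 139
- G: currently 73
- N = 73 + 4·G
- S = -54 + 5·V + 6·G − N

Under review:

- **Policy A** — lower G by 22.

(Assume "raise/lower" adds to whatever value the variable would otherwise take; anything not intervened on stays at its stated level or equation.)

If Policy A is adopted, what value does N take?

277

Policy A (G − 22):
  G = 73 − 22 = 51
  N = 73 + 4·51 = 277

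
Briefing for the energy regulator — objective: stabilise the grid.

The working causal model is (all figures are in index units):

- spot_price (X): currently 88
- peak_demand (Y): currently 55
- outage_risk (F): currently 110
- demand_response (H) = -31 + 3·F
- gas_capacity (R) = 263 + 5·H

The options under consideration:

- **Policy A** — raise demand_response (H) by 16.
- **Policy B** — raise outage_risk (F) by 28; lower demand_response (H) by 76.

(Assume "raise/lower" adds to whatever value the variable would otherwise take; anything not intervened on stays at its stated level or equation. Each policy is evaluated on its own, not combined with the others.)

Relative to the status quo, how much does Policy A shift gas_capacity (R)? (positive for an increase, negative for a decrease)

Baseline:
  F = 110
  H = -31 + 3·110 = 299
  R = 263 + 5·299 = 1758
Policy A (H + 16):
  F = 110
  H = -31 + 3·110 (+16 from intervention) = 315
  R = 263 + 5·315 = 1838
Change in R: 1838 − 1758 = 80

80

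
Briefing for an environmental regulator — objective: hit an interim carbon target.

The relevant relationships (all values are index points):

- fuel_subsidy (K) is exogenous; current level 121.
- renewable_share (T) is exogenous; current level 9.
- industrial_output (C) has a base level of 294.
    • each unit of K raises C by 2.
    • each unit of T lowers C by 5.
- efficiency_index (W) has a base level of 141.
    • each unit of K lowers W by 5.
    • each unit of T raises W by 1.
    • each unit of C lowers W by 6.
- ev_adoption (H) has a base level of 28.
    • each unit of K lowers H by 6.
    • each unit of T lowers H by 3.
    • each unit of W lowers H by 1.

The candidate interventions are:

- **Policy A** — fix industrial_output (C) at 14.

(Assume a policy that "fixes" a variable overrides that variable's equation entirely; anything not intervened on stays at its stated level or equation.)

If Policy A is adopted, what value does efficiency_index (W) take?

-539

Policy A (C := 14):
  K = 121
  T = 9
  C = 14
  W = 141 − 5·121 + 9 − 6·14 = -539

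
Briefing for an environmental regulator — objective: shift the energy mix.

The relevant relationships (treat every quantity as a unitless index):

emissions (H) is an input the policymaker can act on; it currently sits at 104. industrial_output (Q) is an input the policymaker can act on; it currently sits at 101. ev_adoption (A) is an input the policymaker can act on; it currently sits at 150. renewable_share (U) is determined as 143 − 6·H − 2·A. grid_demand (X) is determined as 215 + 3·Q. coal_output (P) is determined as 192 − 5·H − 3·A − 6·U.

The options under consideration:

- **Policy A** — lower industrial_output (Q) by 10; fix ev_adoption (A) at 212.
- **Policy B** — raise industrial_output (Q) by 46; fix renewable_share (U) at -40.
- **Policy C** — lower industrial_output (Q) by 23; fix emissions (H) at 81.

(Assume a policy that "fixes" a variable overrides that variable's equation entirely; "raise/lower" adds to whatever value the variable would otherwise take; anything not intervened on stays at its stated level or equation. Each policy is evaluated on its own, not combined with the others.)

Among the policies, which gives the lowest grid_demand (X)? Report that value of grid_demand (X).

Policy A (Q − 10, A := 212):
  Q = 101 − 10 = 91
  X = 215 + 3·91 = 488
Policy B (Q + 46, U := -40):
  Q = 101 + 46 = 147
  X = 215 + 3·147 = 656
Policy C (Q − 23, H := 81):
  Q = 101 − 23 = 78
  X = 215 + 3·78 = 449
Comparing — Policy A: X=488, Policy B: X=656, Policy C: X=449. Lowest is 449 (Policy C).

449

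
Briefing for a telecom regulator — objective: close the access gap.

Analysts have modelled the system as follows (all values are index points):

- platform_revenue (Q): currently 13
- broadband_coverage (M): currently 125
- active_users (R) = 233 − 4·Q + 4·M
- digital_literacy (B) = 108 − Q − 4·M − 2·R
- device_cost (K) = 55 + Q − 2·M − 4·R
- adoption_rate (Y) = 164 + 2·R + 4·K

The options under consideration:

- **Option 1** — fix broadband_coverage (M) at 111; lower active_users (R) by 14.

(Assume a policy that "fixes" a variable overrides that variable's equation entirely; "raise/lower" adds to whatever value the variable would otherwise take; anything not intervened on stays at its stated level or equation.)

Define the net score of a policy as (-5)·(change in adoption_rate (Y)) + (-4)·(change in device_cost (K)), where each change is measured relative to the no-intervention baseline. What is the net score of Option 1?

Baseline:
  Q = 13
  M = 125
  R = 233 − 4·13 + 4·125 = 681
  K = 55 + 13 − 2·125 − 4·681 = -2906
  Y = 164 + 2·681 + 4·(-2906) = -10098
Option 1 (M := 111, R − 14):
  Q = 13
  M = 111
  R = 233 − 4·13 + 4·111 (−14 from intervention) = 611
  K = 55 + 13 − 2·111 − 4·611 = -2598
  Y = 164 + 2·611 + 4·(-2598) = -9006
ΔY = -9006 − (-10098) = 1092; ΔK = -2598 − (-2906) = 308
Score = (-5)·1092 + (-4)·308 = -6692

-6692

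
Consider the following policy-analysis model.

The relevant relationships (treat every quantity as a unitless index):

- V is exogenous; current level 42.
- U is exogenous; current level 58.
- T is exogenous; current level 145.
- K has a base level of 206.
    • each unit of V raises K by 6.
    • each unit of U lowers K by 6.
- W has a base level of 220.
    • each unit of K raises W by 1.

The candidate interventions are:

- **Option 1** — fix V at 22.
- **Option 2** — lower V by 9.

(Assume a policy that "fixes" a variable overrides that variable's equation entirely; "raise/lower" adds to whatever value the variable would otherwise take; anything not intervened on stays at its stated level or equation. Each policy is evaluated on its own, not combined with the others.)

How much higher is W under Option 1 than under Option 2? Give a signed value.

Option 1 (V := 22):
  V = 22
  U = 58
  K = 206 + 6·22 − 6·58 = -10
  W = 220 + (-10) = 210
Option 2 (V − 9):
  V = 42 − 9 = 33
  U = 58
  K = 206 + 6·33 − 6·58 = 56
  W = 220 + 56 = 276
W: 210 − 276 = -66

-66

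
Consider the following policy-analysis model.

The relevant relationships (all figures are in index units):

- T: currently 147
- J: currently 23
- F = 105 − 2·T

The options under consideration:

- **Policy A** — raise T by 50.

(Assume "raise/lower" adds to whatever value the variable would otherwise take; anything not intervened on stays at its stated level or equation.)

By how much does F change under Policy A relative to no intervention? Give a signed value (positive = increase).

Baseline:
  T = 147
  F = 105 − 2·147 = -189
Policy A (T + 50):
  T = 147 + 50 = 197
  F = 105 − 2·197 = -289
Change in F: -289 − (-189) = -100

-100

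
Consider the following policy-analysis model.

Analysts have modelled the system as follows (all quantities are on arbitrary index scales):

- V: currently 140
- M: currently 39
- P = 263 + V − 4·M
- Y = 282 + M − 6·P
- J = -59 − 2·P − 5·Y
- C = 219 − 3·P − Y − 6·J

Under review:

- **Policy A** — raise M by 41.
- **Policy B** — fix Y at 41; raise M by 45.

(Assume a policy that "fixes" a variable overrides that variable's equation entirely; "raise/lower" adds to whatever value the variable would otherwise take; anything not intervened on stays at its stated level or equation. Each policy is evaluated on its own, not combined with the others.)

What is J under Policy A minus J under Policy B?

853

Policy A (M + 41):
  V = 140
  M = 39 + 41 = 80
  P = 263 + 140 − 4·80 = 83
  Y = 282 + 80 − 6·83 = -136
  J = -59 − 2·83 − 5·(-136) = 455
Policy B (Y := 41, M + 45):
  V = 140
  M = 39 + 45 = 84
  P = 263 + 140 − 4·84 = 67
  Y = 41
  J = -59 − 2·67 − 5·41 = -398
J: 455 − (-398) = 853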